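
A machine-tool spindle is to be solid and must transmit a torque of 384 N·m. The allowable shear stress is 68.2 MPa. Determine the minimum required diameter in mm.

For a solid shaft τ_max = 16T/(πd³), so d = (16T/(π τ_allow))^(1/3) = (16·384.0/(π·6.82×10^7))^(1/3) = 0.03061 m.

30.6 mm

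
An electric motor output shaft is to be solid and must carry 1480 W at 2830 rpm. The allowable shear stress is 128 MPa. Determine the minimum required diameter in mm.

ω = 2π·2830/60 = 296.4 rad/s, so T = P/ω = 1480 / 296.4 = 4.994 N·m.
For a solid shaft τ_max = 16T/(πd³), so d = (16T/(π τ_allow))^(1/3) = (16·4.994/(π·1.28×10^8))^(1/3) = 0.005835 m.

5.84 mm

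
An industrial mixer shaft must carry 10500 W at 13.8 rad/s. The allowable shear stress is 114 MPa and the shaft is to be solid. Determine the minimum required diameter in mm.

32.4 mm

ω = 13.8 rad/s, so T = P/ω = 10500 / 13.80 = 760.9 N·m.
For a solid shaft τ_max = 16T/(πd³), so d = (16T/(π τ_allow))^(1/3) = (16·760.9/(π·1.14×10^8))^(1/3) = 0.03239 m.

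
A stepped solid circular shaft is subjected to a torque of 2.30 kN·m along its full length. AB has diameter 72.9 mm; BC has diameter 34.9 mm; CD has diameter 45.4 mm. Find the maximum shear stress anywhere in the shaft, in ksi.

Under the same torque, τ_max = 16T/(πd³) is largest where d is smallest — segment BC (d = 34.9 mm).
τ_max = 16·2300/(π·(0.0349)³) = 2.756×10^8 Pa.

40.0 ksi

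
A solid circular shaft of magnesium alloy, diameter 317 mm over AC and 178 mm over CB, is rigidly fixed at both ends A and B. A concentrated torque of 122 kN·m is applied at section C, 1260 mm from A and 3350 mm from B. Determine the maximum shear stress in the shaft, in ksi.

Compatibility: T_A·a/J_AC = T_B·b/J_CB with T_A + T_B = T₀.
J_AC = 9.91×10^-4 m⁴, J_CB = 9.86×10^-5 m⁴, so T_A = T₀·(J_AC/a)/((J_AC/a)+(J_CB/b)) = 117600 N·m, T_B = 4397 N·m.
τ in each portion: τ_AC = 1.88×10^7 Pa, τ_CB = 3.97×10^6 Pa; maximum is in AC.
τ_max = T_AC·r/J = 117600·0.159/9.91×10^-4 = 1.880×10^7 Pa.

2.73 ksi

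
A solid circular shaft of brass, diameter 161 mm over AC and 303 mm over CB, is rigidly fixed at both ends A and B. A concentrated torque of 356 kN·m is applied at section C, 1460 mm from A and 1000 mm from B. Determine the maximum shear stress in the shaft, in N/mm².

61.8 N/mm²

Compatibility: T_A·a/J_AC = T_B·b/J_CB with T_A + T_B = T₀.
J_AC = 6.60×10^-5 m⁴, J_CB = 8.28×10^-4 m⁴, so T_A = T₀·(J_AC/a)/((J_AC/a)+(J_CB/b)) = 18430 N·m, T_B = 337600 N·m.
τ in each portion: τ_AC = 2.25×10^7 Pa, τ_CB = 6.18×10^7 Pa; maximum is in CB.
τ_max = T_CB·r/J = 337600·0.151/8.28×10^-4 = 6.180×10^7 Pa.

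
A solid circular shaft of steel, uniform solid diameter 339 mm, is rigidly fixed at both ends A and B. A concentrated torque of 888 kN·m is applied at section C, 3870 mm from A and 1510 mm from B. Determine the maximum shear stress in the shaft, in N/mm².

83.5 N/mm²

With uniform GJ and both ends fixed, compatibility θ_AC = θ_CB gives T_A·a = T_B·b, together with T_A + T_B = T₀.
T_A = T₀·b/(a+b) = 888000·1510/5380 = 249200 N·m; T_B = 638800 N·m.
τ in each portion: τ_AC = 3.26×10^7 Pa, τ_CB = 8.35×10^7 Pa; maximum is in CB.
τ_max = T_CB·r/J = 638800·0.170/1.30×10^-3 = 8.351×10^7 Pa.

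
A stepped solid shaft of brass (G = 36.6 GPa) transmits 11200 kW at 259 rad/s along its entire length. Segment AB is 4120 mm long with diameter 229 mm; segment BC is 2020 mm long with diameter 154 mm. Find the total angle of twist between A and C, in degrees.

ω = 259 rad/s, so T = P/ω = 11200×10³ / 259.0 = 43240 N·m.
J_AB = π(0.229)⁴/32 = 2.70×10^-4 m⁴; J_BC = π(0.154)⁴/32 = 5.52×10^-5 m⁴.
θ = (T/G)·Σ L_i/J_i = (43240/36.6×10⁹)·(4.12/2.70×10^-4 + 2.02/5.52×10^-5) = 0.06125 rad.

3.51°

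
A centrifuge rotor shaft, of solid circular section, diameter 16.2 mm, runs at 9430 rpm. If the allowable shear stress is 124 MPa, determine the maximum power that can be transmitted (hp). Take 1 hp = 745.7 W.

J = πd⁴/32 = π(0.0162)⁴/32 = 6.762×10^-9 m⁴.
T_max = τ_allow·J/r = 1.24×10^8 × 6.762×10^-9 / 0.00810 = 103.5 N·m.
ω = 2π·9430/60 = 987.5 rad/s, so P_max = T_max·ω = 1.022×10^5 W.

137 hp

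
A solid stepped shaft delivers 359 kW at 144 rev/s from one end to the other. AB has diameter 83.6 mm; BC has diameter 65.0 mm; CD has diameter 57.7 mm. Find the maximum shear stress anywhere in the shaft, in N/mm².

ω = 2π·144 = 904.8 rad/s, so T = P/ω = 359×10³ / 904.8 = 396.8 N·m.
Under the same torque, τ_max = 16T/(πd³) is largest where d is smallest — segment CD (d = 57.7 mm).
τ_max = 16·396.8/(π·(0.0577)³) = 1.052×10^7 Pa.

10.5 N/mm²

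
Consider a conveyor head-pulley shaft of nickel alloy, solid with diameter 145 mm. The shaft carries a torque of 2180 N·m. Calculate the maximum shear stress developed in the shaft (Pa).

3.64e6 Pa

J = πd⁴/32 = π(0.145)⁴/32 = 4.340×10^-5 m⁴.
τ_max = T·r/J = 2180 × 0.0725 / 4.340×10^-5 = 3.642×10^6 Pa.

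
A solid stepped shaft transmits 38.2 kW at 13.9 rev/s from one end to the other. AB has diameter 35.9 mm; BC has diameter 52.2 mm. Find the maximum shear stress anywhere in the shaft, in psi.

6980 psi

ω = 2π·13.9 = 87.34 rad/s, so T = P/ω = 38.2×10³ / 87.34 = 437.4 N·m.
Under the same torque, τ_max = 16T/(πd³) is largest where d is smallest — segment AB (d = 35.9 mm).
τ_max = 16·437.4/(π·(0.0359)³) = 4.815×10^7 Pa.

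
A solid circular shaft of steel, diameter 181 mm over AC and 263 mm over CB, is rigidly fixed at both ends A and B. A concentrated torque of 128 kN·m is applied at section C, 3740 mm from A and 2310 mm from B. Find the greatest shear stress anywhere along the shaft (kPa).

Compatibility: T_A·a/J_AC = T_B·b/J_CB with T_A + T_B = T₀.
J_AC = 1.05×10^-4 m⁴, J_CB = 4.70×10^-4 m⁴, so T_A = T₀·(J_AC/a)/((J_AC/a)+(J_CB/b)) = 15580 N·m, T_B = 112400 N·m.
τ in each portion: τ_AC = 1.34×10^7 Pa, τ_CB = 3.15×10^7 Pa; maximum is in CB.
τ_max = T_CB·r/J = 112400·0.132/4.70×10^-4 = 3.147×10^7 Pa.

31500 kPa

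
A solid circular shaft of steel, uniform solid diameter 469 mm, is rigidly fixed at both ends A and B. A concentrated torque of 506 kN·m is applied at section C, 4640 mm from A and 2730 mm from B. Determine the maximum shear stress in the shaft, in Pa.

With uniform GJ and both ends fixed, compatibility θ_AC = θ_CB gives T_A·a = T_B·b, together with T_A + T_B = T₀.
T_A = T₀·b/(a+b) = 506000·2730/7370 = 187400 N·m; T_B = 318600 N·m.
τ in each portion: τ_AC = 9.25×10^6 Pa, τ_CB = 1.57×10^7 Pa; maximum is in CB.
τ_max = T_CB·r/J = 318600·0.234/4.75×10^-3 = 1.573×10^7 Pa.

1.57e7 Pa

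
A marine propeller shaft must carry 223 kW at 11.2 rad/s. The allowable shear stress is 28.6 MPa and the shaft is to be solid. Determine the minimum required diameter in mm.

ω = 11.2 rad/s, so T = P/ω = 223×10³ / 11.20 = 19910 N·m.
For a solid shaft τ_max = 16T/(πd³), so d = (16T/(π τ_allow))^(1/3) = (16·19910/(π·2.86×10^7))^(1/3) = 0.1525 m.

152 mm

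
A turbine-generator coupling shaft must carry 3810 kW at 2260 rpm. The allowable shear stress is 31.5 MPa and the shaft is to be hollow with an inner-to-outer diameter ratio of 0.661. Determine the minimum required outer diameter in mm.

ω = 2π·2260/60 = 236.7 rad/s, so T = P/ω = 3810×10³ / 236.7 = 16100 N·m.
For a hollow shaft with d_i/d_o = 0.661: τ_max = 16T/(π d_o³ (1−k⁴)), so d_o = [16T/(π τ_allow (1−k⁴))]^(1/3) = [16·16100/(π·3.15×10^7·0.8091)]^(1/3) = 0.1476 m.

148 mm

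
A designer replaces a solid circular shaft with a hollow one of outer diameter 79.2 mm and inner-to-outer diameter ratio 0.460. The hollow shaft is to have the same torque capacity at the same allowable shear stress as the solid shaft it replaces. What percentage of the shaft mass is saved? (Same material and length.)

18.7 %

Equal τ_max and T ⇒ the solid shaft needs d_s³ = d_o³(1−k⁴), so d_s = 79.2·(1−0.460⁴)^(1/3) = 78.00 mm.
Area ratio A_h/A_s = d_o²(1−k²)/d_s² = (1−k²)/(1−k⁴)^(2/3) = 0.8128.
Mass saving = 1 − 0.8128 = 18.7 %.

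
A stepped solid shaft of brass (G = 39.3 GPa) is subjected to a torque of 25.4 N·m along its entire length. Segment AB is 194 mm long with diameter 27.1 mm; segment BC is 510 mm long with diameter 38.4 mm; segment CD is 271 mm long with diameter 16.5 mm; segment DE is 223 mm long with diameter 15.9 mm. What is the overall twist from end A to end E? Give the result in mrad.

51.0 mrad

J_AB = π(0.0271)⁴/32 = 5.30×10^-8 m⁴; J_BC = π(0.0384)⁴/32 = 2.13×10^-7 m⁴; J_CD = π(0.0165)⁴/32 = 7.28×10^-9 m⁴; J_DE = π(0.0159)⁴/32 = 6.27×10^-9 m⁴.
θ = (T/G)·Σ L_i/J_i = (25.40/39.3×10⁹)·(0.194/5.30×10^-8 + 0.510/2.13×10^-7 + 0.271/7.28×10^-9 + 0.223/6.27×10^-9) = 0.05095 rad.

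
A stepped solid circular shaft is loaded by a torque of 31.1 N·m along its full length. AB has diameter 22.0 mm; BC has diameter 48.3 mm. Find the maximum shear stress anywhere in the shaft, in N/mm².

Under the same torque, τ_max = 16T/(πd³) is largest where d is smallest — segment AB (d = 22.0 mm).
τ_max = 16·31.10/(π·(0.0220)³) = 1.488×10^7 Pa.

14.9 N/mm²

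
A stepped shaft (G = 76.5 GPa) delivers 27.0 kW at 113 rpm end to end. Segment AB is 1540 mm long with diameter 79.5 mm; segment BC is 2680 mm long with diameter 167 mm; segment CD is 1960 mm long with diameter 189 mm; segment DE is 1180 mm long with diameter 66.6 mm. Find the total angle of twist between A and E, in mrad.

31.4 mrad

ω = 2π·113/60 = 11.83 rad/s, so T = P/ω = 27.0×10³ / 11.83 = 2282 N·m.
J_AB = π(0.0795)⁴/32 = 3.92×10^-6 m⁴; J_BC = π(0.167)⁴/32 = 7.64×10^-5 m⁴; J_CD = π(0.189)⁴/32 = 1.25×10^-4 m⁴; J_DE = π(0.0666)⁴/32 = 1.93×10^-6 m⁴.
θ = (T/G)·Σ L_i/J_i = (2282/76.5×10⁹)·(1.54/3.92×10^-6 + 2.68/7.64×10^-5 + 1.96/1.25×10^-4 + 1.18/1.93×10^-6) = 0.03145 rad.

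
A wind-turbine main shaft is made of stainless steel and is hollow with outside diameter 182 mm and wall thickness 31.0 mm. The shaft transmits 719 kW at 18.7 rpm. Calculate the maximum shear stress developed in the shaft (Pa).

ω = 2π·18.7/60 = 1.958 rad/s, so T = P/ω = 719×10³ / 1.958 = 367200 N·m.
J = π(d_o⁴ − d_i⁴)/32 = π(0.182⁴ − 0.120⁴)/32 = 8.736×10^-5 m⁴.
τ_max = T·r/J = 367200 × 0.0910 / 8.736×10^-5 = 3.825×10^8 Pa.

3.82e8 Pa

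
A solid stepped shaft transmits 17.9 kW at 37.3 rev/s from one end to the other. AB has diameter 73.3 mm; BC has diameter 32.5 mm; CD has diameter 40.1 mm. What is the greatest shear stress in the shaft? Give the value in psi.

1640 psi

ω = 2π·37.3 = 234.4 rad/s, so T = P/ω = 17.9×10³ / 234.4 = 76.38 N·m.
Under the same torque, τ_max = 16T/(πd³) is largest where d is smallest — segment BC (d = 32.5 mm).
τ_max = 16·76.38/(π·(0.0325)³) = 1.133×10^7 Pa.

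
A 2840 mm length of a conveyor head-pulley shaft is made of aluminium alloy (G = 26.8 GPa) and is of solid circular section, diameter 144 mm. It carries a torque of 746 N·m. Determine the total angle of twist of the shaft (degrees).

J = πd⁴/32 = π(0.144)⁴/32 = 4.221×10^-5 m⁴.
θ = T·L/(G·J) = 746.0 × 2.84 / (26.8×10⁹ × 4.221×10^-5) = 1.873×10^-3 rad.

0.107°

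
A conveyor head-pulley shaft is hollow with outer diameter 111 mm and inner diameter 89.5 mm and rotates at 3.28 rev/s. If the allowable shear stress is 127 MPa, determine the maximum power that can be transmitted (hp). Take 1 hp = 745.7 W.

544 hp

J = π(d_o⁴ − d_i⁴)/32 = π(0.111⁴ − 0.0895⁴)/32 = 8.604×10^-6 m⁴.
T_max = τ_allow·J/r = 1.27×10^8 × 8.604×10^-6 / 0.0555 = 19690 N·m.
ω = 2π·3.28 = 20.61 rad/s, so P_max = T_max·ω = 4.058×10^5 W.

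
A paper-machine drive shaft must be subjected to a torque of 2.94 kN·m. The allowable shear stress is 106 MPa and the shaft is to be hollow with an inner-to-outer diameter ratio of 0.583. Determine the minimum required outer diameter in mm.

For a hollow shaft with d_i/d_o = 0.583: τ_max = 16T/(π d_o³ (1−k⁴)), so d_o = [16T/(π τ_allow (1−k⁴))]^(1/3) = [16·2940/(π·1.06×10^8·0.8845)]^(1/3) = 0.05426 m.

54.3 mm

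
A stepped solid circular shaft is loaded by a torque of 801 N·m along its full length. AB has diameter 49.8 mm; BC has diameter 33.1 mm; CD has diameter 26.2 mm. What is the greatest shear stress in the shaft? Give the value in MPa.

Under the same torque, τ_max = 16T/(πd³) is largest where d is smallest — segment CD (d = 26.2 mm).
τ_max = 16·801.0/(π·(0.0262)³) = 2.268×10^8 Pa.

227 MPa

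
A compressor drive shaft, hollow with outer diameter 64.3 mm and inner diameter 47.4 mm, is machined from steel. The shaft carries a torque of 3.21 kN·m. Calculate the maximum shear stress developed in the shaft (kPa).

J = π(d_o⁴ − d_i⁴)/32 = π(0.0643⁴ − 0.0474⁴)/32 = 1.183×10^-6 m⁴.
τ_max = T·r/J = 3210 × 0.0321 / 1.183×10^-6 = 8.727×10^7 Pa.

87300 kPa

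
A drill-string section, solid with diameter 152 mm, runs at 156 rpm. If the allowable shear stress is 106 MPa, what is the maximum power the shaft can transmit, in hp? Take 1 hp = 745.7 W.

J = πd⁴/32 = π(0.152)⁴/32 = 5.241×10^-5 m⁴.
T_max = τ_allow·J/r = 1.06×10^8 × 5.241×10^-5 / 0.0760 = 73090 N·m.
ω = 2π·156/60 = 16.34 rad/s, so P_max = T_max·ω = 1.194×10^6 W.

1600 hp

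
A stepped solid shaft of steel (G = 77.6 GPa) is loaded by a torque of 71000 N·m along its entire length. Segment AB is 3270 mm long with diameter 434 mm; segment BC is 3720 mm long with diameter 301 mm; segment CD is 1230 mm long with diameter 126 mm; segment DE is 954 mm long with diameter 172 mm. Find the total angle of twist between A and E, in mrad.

60.7 mrad

J_AB = π(0.434)⁴/32 = 3.48×10^-3 m⁴; J_BC = π(0.301)⁴/32 = 8.06×10^-4 m⁴; J_CD = π(0.126)⁴/32 = 2.47×10^-5 m⁴; J_DE = π(0.172)⁴/32 = 8.59×10^-5 m⁴.
θ = (T/G)·Σ L_i/J_i = (71000/77.6×10⁹)·(3.27/3.48×10^-3 + 3.72/8.06×10^-4 + 1.23/2.47×10^-5 + 0.954/8.59×10^-5) = 0.06072 rad.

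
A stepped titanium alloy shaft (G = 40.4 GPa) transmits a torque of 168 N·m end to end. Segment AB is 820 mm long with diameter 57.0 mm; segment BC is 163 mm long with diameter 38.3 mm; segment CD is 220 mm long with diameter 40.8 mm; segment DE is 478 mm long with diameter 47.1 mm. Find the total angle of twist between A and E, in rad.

J_AB = π(0.0570)⁴/32 = 1.04×10^-6 m⁴; J_BC = π(0.0383)⁴/32 = 2.11×10^-7 m⁴; J_CD = π(0.0408)⁴/32 = 2.72×10^-7 m⁴; J_DE = π(0.0471)⁴/32 = 4.83×10^-7 m⁴.
θ = (T/G)·Σ L_i/J_i = (168.0/40.4×10⁹)·(0.820/1.04×10^-6 + 0.163/2.11×10^-7 + 0.220/2.72×10^-7 + 0.478/4.83×10^-7) = 0.01398 rad.

0.0140 rad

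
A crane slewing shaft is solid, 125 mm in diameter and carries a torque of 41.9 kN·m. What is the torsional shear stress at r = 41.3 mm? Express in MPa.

72.2 MPa

J = πd⁴/32 = π(0.125)⁴/32 = 2.397×10^-5 m⁴.
Shear stress varies linearly with radius: τ = T·r/J = 41900 × 0.0413 / 2.397×10^-5 = 7.220×10^7 Pa.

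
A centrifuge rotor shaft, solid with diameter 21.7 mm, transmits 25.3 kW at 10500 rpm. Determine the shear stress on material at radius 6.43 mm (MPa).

ω = 2π·10500/60 = 1100 rad/s, so T = P/ω = 25.3×10³ / 1100 = 23.01 N·m.
J = πd⁴/32 = π(0.0217)⁴/32 = 2.177×10^-8 m⁴.
Shear stress varies linearly with radius: τ = T·r/J = 23.01 × 0.00643 / 2.177×10^-8 = 6.796×10^6 Pa.

6.80 MPa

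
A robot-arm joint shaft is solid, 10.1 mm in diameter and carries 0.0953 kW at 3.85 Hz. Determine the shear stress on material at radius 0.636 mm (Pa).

2.45e6 Pa

ω = 2π·3.85 = 24.19 rad/s, so T = P/ω = 0.0953×10³ / 24.19 = 3.940 N·m.
J = πd⁴/32 = π(0.0101)⁴/32 = 1.022×10^-9 m⁴.
Shear stress varies linearly with radius: τ = T·r/J = 3.940 × 6.36e-4 / 1.022×10^-9 = 2.453×10^6 Pa.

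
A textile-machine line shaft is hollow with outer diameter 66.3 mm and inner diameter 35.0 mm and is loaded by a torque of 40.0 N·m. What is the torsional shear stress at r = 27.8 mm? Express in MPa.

J = π(d_o⁴ − d_i⁴)/32 = π(0.0663⁴ − 0.0350⁴)/32 = 1.750×10^-6 m⁴.
Shear stress varies linearly with radius: τ = T·r/J = 40.00 × 0.0278 / 1.750×10^-6 = 6.356×10^5 Pa.

0.636 MPa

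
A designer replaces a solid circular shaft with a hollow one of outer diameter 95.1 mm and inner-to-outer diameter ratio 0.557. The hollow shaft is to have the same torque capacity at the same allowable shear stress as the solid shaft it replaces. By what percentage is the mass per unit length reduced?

Equal τ_max and T ⇒ the solid shaft needs d_s³ = d_o³(1−k⁴), so d_s = 95.1·(1−0.557⁴)^(1/3) = 91.95 mm.
Area ratio A_h/A_s = d_o²(1−k²)/d_s² = (1−k²)/(1−k⁴)^(2/3) = 0.7379.
Mass saving = 1 − 0.7379 = 26.2 %.

26.2 %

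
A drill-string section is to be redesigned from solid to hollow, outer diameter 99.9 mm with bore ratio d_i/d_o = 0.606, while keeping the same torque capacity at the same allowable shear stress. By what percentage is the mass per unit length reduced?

Equal τ_max and T ⇒ the solid shaft needs d_s³ = d_o³(1−k⁴), so d_s = 99.9·(1−0.606⁴)^(1/3) = 95.19 mm.
Area ratio A_h/A_s = d_o²(1−k²)/d_s² = (1−k²)/(1−k⁴)^(2/3) = 0.6969.
Mass saving = 1 − 0.6969 = 30.3 %.

30.3 %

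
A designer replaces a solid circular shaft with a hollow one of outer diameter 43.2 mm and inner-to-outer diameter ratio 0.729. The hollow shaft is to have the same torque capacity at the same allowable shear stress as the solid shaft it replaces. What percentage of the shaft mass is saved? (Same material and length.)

41.5 %

Equal τ_max and T ⇒ the solid shaft needs d_s³ = d_o³(1−k⁴), so d_s = 43.2·(1−0.729⁴)^(1/3) = 38.68 mm.
Area ratio A_h/A_s = d_o²(1−k²)/d_s² = (1−k²)/(1−k⁴)^(2/3) = 0.5846.
Mass saving = 1 − 0.5846 = 41.5 %.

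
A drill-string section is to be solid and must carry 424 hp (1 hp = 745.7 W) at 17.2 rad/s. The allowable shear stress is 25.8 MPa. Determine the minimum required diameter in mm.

154 mm

ω = 17.2 rad/s, so T = P/ω = 424×745.7 / 17.20 = 18380 N·m.
For a solid shaft τ_max = 16T/(πd³), so d = (16T/(π τ_allow))^(1/3) = (16·18380/(π·2.58×10^7))^(1/3) = 0.1537 m.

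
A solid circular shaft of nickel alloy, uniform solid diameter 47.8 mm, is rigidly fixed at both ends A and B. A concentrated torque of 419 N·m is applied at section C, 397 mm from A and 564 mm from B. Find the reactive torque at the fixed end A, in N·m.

246 N·m

With uniform GJ and both ends fixed, compatibility θ_AC = θ_CB gives T_A·a = T_B·b, together with T_A + T_B = T₀.
T_A = T₀·b/(a+b) = 419.0·564/961.0 = 245.9 N·m; T_B = 173.1 N·m.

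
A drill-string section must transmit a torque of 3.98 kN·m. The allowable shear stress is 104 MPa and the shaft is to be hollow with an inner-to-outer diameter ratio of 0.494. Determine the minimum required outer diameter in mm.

59.2 mm

For a hollow shaft with d_i/d_o = 0.494: τ_max = 16T/(π d_o³ (1−k⁴)), so d_o = [16T/(π τ_allow (1−k⁴))]^(1/3) = [16·3980/(π·1.04×10^8·0.9404)]^(1/3) = 0.05918 m.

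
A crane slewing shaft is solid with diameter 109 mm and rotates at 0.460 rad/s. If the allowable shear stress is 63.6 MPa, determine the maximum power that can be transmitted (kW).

J = πd⁴/32 = π(0.109)⁴/32 = 1.386×10^-5 m⁴.
T_max = τ_allow·J/r = 6.36×10^7 × 1.386×10^-5 / 0.0545 = 16170 N·m.
ω = 0.460 rad/s, so P_max = T_max·ω = 7439 W.

7.44 kW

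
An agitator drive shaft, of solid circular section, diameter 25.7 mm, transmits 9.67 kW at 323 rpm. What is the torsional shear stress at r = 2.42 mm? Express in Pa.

ω = 2π·323/60 = 33.82 rad/s, so T = P/ω = 9.67×10³ / 33.82 = 285.9 N·m.
J = πd⁴/32 = π(0.0257)⁴/32 = 4.283×10^-8 m⁴.
Shear stress varies linearly with radius: τ = T·r/J = 285.9 × 0.00242 / 4.283×10^-8 = 1.615×10^7 Pa.

1.62e7 Pa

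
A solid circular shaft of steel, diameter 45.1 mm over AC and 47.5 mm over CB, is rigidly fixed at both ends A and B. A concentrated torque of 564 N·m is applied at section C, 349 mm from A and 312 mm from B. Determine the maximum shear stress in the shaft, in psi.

Compatibility: T_A·a/J_AC = T_B·b/J_CB with T_A + T_B = T₀.
J_AC = 4.06×10^-7 m⁴, J_CB = 5.00×10^-7 m⁴, so T_A = T₀·(J_AC/a)/((J_AC/a)+(J_CB/b)) = 237.3 N·m, T_B = 326.7 N·m.
τ in each portion: τ_AC = 1.32×10^7 Pa, τ_CB = 1.55×10^7 Pa; maximum is in CB.
τ_max = T_CB·r/J = 326.7·0.0238/5.00×10^-7 = 1.552×10^7 Pa.

2250 psi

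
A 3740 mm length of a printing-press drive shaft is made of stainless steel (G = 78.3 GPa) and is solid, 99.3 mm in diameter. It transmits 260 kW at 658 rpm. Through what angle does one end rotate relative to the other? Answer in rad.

0.0189 rad

ω = 2π·658/60 = 68.91 rad/s, so T = P/ω = 260×10³ / 68.91 = 3773 N·m.
J = πd⁴/32 = π(0.0993)⁴/32 = 9.545×10^-6 m⁴.
θ = T·L/(G·J) = 3773 × 3.74 / (78.3×10⁹ × 9.545×10^-6) = 0.01888 rad.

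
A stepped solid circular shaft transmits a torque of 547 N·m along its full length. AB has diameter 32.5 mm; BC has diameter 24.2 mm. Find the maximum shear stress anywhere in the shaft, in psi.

Under the same torque, τ_max = 16T/(πd³) is largest where d is smallest — segment BC (d = 24.2 mm).
τ_max = 16·547.0/(π·(0.0242)³) = 1.966×10^8 Pa.

28500 psi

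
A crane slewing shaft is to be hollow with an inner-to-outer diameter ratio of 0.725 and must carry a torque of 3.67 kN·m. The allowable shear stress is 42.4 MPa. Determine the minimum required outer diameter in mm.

84.8 mm

For a hollow shaft with d_i/d_o = 0.725: τ_max = 16T/(π d_o³ (1−k⁴)), so d_o = [16T/(π τ_allow (1−k⁴))]^(1/3) = [16·3670/(π·4.24×10^7·0.7237)]^(1/3) = 0.08477 m.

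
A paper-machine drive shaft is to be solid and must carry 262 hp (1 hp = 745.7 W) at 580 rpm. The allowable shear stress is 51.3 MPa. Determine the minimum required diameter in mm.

68.4 mm

ω = 2π·580/60 = 60.74 rad/s, so T = P/ω = 262×745.7 / 60.74 = 3217 N·m.
For a solid shaft τ_max = 16T/(πd³), so d = (16T/(π τ_allow))^(1/3) = (16·3217/(π·5.13×10^7))^(1/3) = 0.06835 m.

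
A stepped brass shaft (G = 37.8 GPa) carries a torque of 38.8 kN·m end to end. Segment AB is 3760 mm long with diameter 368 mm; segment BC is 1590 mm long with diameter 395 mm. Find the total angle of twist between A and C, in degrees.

J_AB = π(0.368)⁴/32 = 1.80×10^-3 m⁴; J_BC = π(0.395)⁴/32 = 2.39×10^-3 m⁴.
θ = (T/G)·Σ L_i/J_i = (38800/37.8×10⁹)·(3.76/1.80×10^-3 + 1.59/2.39×10^-3) = 2.826×10^-3 rad.

0.162°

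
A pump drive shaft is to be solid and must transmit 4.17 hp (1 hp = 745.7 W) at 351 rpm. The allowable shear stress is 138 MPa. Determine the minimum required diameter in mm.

14.6 mm

ω = 2π·351/60 = 36.76 rad/s, so T = P/ω = 4.17×745.7 / 36.76 = 84.60 N·m.
For a solid shaft τ_max = 16T/(πd³), so d = (16T/(π τ_allow))^(1/3) = (16·84.60/(π·1.38×10^8))^(1/3) = 0.01462 m.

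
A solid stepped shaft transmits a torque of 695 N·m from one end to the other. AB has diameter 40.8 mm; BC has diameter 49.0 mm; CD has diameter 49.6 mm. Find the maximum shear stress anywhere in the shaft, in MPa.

52.1 MPa

Under the same torque, τ_max = 16T/(πd³) is largest where d is smallest — segment AB (d = 40.8 mm).
τ_max = 16·695.0/(π·(0.0408)³) = 5.212×10^7 Pa.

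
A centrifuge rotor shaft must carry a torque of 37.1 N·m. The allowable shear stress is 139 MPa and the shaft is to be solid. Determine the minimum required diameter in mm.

For a solid shaft τ_max = 16T/(πd³), so d = (16T/(π τ_allow))^(1/3) = (16·37.10/(π·1.39×10^8))^(1/3) = 0.01108 m.

11.1 mm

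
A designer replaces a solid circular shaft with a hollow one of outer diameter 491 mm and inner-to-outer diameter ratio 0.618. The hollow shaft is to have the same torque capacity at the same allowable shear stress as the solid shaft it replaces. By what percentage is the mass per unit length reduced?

31.3 %

Equal τ_max and T ⇒ the solid shaft needs d_s³ = d_o³(1−k⁴), so d_s = 491·(1−0.618⁴)^(1/3) = 465.9 mm.
Area ratio A_h/A_s = d_o²(1−k²)/d_s² = (1−k²)/(1−k⁴)^(2/3) = 0.6866.
Mass saving = 1 − 0.6866 = 31.3 %.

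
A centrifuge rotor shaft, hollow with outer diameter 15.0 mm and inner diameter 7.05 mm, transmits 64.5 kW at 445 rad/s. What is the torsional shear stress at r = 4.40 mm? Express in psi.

19600 psi

ω = 445 rad/s, so T = P/ω = 64.5×10³ / 445.0 = 144.9 N·m.
J = π(d_o⁴ − d_i⁴)/32 = π(0.0150⁴ − 0.00705⁴)/32 = 4.728×10^-9 m⁴.
Shear stress varies linearly with radius: τ = T·r/J = 144.9 × 0.00440 / 4.728×10^-9 = 1.349×10^8 Pa.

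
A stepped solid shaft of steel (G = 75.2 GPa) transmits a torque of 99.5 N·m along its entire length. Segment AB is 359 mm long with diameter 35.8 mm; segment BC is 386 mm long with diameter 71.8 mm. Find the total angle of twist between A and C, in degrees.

0.180°

J_AB = π(0.0358)⁴/32 = 1.61×10^-7 m⁴; J_BC = π(0.0718)⁴/32 = 2.61×10^-6 m⁴.
θ = (T/G)·Σ L_i/J_i = (99.50/75.2×10⁹)·(0.359/1.61×10^-7 + 0.386/2.61×10^-6) = 3.141×10^-3 rad.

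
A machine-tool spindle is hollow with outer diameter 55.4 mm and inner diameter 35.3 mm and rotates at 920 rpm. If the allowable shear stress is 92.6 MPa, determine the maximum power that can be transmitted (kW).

J = π(d_o⁴ − d_i⁴)/32 = π(0.0554⁴ − 0.0353⁴)/32 = 7.723×10^-7 m⁴.
T_max = τ_allow·J/r = 9.26×10^7 × 7.723×10^-7 / 0.0277 = 2582 N·m.
ω = 2π·920/60 = 96.34 rad/s, so P_max = T_max·ω = 2.487×10^5 W.

249 kW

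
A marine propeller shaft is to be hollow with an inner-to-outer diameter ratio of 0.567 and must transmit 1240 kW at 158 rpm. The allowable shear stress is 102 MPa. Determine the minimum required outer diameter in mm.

ω = 2π·158/60 = 16.55 rad/s, so T = P/ω = 1240×10³ / 16.55 = 74940 N·m.
For a hollow shaft with d_i/d_o = 0.567: τ_max = 16T/(π d_o³ (1−k⁴)), so d_o = [16T/(π τ_allow (1−k⁴))]^(1/3) = [16·74940/(π·1.02×10^8·0.8966)]^(1/3) = 0.1610 m.

161 mm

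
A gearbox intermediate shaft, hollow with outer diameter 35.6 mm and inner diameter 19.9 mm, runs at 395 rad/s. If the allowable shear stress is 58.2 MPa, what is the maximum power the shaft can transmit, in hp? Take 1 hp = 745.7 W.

J = π(d_o⁴ − d_i⁴)/32 = π(0.0356⁴ − 0.0199⁴)/32 = 1.423×10^-7 m⁴.
T_max = τ_allow·J/r = 5.82×10^7 × 1.423×10^-7 / 0.0178 = 465.2 N·m.
ω = 395 rad/s, so P_max = T_max·ω = 1.838×10^5 W.

246 hp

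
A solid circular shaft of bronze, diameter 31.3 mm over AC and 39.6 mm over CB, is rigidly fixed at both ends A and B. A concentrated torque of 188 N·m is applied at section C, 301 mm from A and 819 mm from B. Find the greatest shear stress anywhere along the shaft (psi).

2330 psi

Compatibility: T_A·a/J_AC = T_B·b/J_CB with T_A + T_B = T₀.
J_AC = 9.42×10^-8 m⁴, J_CB = 2.41×10^-7 m⁴, so T_A = T₀·(J_AC/a)/((J_AC/a)+(J_CB/b)) = 96.83 N·m, T_B = 91.17 N·m.
τ in each portion: τ_AC = 1.61×10^7 Pa, τ_CB = 7.48×10^6 Pa; maximum is in AC.
τ_max = T_AC·r/J = 96.83·0.0157/9.42×10^-8 = 1.608×10^7 Pa.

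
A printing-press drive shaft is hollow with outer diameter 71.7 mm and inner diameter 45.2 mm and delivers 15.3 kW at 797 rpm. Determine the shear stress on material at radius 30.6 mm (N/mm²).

2.57 N/mm²

ω = 2π·797/60 = 83.46 rad/s, so T = P/ω = 15.3×10³ / 83.46 = 183.3 N·m.
J = π(d_o⁴ − d_i⁴)/32 = π(0.0717⁴ − 0.0452⁴)/32 = 2.185×10^-6 m⁴.
Shear stress varies linearly with radius: τ = T·r/J = 183.3 × 0.0306 / 2.185×10^-6 = 2.567×10^6 Pa.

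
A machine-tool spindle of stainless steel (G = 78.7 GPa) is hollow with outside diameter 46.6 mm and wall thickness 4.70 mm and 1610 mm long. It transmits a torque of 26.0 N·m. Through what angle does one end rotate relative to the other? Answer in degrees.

0.111°

J = π(d_o⁴ − d_i⁴)/32 = π(0.0466⁴ − 0.0372⁴)/32 = 2.750×10^-7 m⁴.
θ = T·L/(G·J) = 26.00 × 1.61 / (78.7×10⁹ × 2.750×10^-7) = 1.934×10^-3 rad.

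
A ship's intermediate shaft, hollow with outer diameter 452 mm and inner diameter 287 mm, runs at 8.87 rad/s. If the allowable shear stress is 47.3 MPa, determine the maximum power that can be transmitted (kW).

J = π(d_o⁴ − d_i⁴)/32 = π(0.452⁴ − 0.287⁴)/32 = 3.432×10^-3 m⁴.
T_max = τ_allow·J/r = 4.73×10^7 × 3.432×10^-3 / 0.226 = 718200 N·m.
ω = 8.87 rad/s, so P_max = T_max·ω = 6.371×10^6 W.

6370 kW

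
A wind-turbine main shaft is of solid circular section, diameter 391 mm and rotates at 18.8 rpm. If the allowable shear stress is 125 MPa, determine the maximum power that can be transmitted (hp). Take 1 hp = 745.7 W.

3870 hp

J = πd⁴/32 = π(0.391)⁴/32 = 2.295×10^-3 m⁴.
T_max = τ_allow·J/r = 1.25×10^8 × 2.295×10^-3 / 0.196 = 1.467e6 N·m.
ω = 2π·18.8/60 = 1.969 rad/s, so P_max = T_max·ω = 2.888×10^6 W.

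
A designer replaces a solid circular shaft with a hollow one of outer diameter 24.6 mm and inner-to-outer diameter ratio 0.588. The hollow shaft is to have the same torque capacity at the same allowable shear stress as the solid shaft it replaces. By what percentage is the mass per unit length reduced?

28.8 %

Equal τ_max and T ⇒ the solid shaft needs d_s³ = d_o³(1−k⁴), so d_s = 24.6·(1−0.588⁴)^(1/3) = 23.58 mm.
Area ratio A_h/A_s = d_o²(1−k²)/d_s² = (1−k²)/(1−k⁴)^(2/3) = 0.7122.
Mass saving = 1 − 0.7122 = 28.8 %.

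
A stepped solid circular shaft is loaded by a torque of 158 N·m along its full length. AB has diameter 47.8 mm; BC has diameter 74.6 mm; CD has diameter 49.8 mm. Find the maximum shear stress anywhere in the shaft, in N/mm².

7.37 N/mm²

Under the same torque, τ_max = 16T/(πd³) is largest where d is smallest — segment AB (d = 47.8 mm).
τ_max = 16·158.0/(π·(0.0478)³) = 7.368×10^6 Pa.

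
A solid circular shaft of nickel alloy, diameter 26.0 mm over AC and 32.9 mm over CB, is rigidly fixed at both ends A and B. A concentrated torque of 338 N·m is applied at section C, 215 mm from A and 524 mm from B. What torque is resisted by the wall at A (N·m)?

165 N·m

Compatibility: T_A·a/J_AC = T_B·b/J_CB with T_A + T_B = T₀.
J_AC = 4.49×10^-8 m⁴, J_CB = 1.15×10^-7 m⁴, so T_A = T₀·(J_AC/a)/((J_AC/a)+(J_CB/b)) = 164.7 N·m, T_B = 173.3 N·m.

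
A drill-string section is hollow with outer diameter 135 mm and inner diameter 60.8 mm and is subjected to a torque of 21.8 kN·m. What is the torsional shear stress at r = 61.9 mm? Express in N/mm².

43.2 N/mm²

J = π(d_o⁴ − d_i⁴)/32 = π(0.135⁴ − 0.0608⁴)/32 = 3.127×10^-5 m⁴.
Shear stress varies linearly with radius: τ = T·r/J = 21800 × 0.0619 / 3.127×10^-5 = 4.316×10^7 Pa.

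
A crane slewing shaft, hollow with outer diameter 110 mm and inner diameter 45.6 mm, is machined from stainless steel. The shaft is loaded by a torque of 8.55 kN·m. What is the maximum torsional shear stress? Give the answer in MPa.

33.7 MPa

J = π(d_o⁴ − d_i⁴)/32 = π(0.110⁴ − 0.0456⁴)/32 = 1.395×10^-5 m⁴.
τ_max = T·r/J = 8550 × 0.0550 / 1.395×10^-5 = 3.371×10^7 Pa.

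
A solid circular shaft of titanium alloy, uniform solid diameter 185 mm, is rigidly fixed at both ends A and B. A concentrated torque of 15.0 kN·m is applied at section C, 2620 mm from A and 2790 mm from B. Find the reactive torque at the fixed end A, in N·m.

7740 N·m

With uniform GJ and both ends fixed, compatibility θ_AC = θ_CB gives T_A·a = T_B·b, together with T_A + T_B = T₀.
T_A = T₀·b/(a+b) = 15000·2790/5410 = 7736 N·m; T_B = 7264 N·m.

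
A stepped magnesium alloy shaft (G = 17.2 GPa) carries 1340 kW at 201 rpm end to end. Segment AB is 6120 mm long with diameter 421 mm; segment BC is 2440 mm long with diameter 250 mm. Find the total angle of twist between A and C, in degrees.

ω = 2π·201/60 = 21.05 rad/s, so T = P/ω = 1340×10³ / 21.05 = 63660 N·m.
J_AB = π(0.421)⁴/32 = 3.08×10^-3 m⁴; J_BC = π(0.250)⁴/32 = 3.83×10^-4 m⁴.
θ = (T/G)·Σ L_i/J_i = (63660/17.2×10⁹)·(6.12/3.08×10^-3 + 2.44/3.83×10^-4) = 0.03089 rad.

1.77°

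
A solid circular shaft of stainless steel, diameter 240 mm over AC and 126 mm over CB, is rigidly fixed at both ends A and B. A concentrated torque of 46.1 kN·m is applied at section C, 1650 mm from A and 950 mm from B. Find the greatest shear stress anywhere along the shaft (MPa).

15.0 MPa

Compatibility: T_A·a/J_AC = T_B·b/J_CB with T_A + T_B = T₀.
J_AC = 3.26×10^-4 m⁴, J_CB = 2.47×10^-5 m⁴, so T_A = T₀·(J_AC/a)/((J_AC/a)+(J_CB/b)) = 40730 N·m, T_B = 5374 N·m.
τ in each portion: τ_AC = 1.50×10^7 Pa, τ_CB = 1.37×10^7 Pa; maximum is in AC.
τ_max = T_AC·r/J = 40730·0.120/3.26×10^-4 = 1.500×10^7 Pa.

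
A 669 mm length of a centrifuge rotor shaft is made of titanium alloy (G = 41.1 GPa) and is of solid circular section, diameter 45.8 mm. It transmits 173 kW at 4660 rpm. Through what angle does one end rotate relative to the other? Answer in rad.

ω = 2π·4660/60 = 488.0 rad/s, so T = P/ω = 173×10³ / 488.0 = 354.5 N·m.
J = πd⁴/32 = π(0.0458)⁴/32 = 4.320×10^-7 m⁴.
θ = T·L/(G·J) = 354.5 × 0.669 / (41.1×10⁹ × 4.320×10^-7) = 0.01336 rad.

0.0134 rad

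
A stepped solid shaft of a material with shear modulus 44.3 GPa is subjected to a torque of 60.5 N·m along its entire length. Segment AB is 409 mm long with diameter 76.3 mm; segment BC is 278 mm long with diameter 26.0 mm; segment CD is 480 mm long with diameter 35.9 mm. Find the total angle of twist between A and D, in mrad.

J_AB = π(0.0763)⁴/32 = 3.33×10^-6 m⁴; J_BC = π(0.0260)⁴/32 = 4.49×10^-8 m⁴; J_CD = π(0.0359)⁴/32 = 1.63×10^-7 m⁴.
θ = (T/G)·Σ L_i/J_i = (60.50/44.3×10⁹)·(0.409/3.33×10^-6 + 0.278/4.49×10^-8 + 0.480/1.63×10^-7) = 0.01265 rad.

12.7 mrad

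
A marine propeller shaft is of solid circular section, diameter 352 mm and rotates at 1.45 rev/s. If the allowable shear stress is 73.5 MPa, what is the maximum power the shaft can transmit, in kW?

5730 kW

J = πd⁴/32 = π(0.352)⁴/32 = 1.507×10^-3 m⁴.
T_max = τ_allow·J/r = 7.35×10^7 × 1.507×10^-3 / 0.176 = 629400 N·m.
ω = 2π·1.45 = 9.111 rad/s, so P_max = T_max·ω = 5.734×10^6 W.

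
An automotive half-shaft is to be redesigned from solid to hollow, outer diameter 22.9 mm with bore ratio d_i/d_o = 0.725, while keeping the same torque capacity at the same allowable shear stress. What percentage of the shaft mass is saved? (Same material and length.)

Equal τ_max and T ⇒ the solid shaft needs d_s³ = d_o³(1−k⁴), so d_s = 22.9·(1−0.725⁴)^(1/3) = 20.56 mm.
Area ratio A_h/A_s = d_o²(1−k²)/d_s² = (1−k²)/(1−k⁴)^(2/3) = 0.5885.
Mass saving = 1 − 0.5885 = 41.2 %.

41.2 %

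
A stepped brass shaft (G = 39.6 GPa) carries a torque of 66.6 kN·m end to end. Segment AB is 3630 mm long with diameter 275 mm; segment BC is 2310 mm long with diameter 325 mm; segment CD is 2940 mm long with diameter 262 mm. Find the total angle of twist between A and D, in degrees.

1.44°

J_AB = π(0.275)⁴/32 = 5.61×10^-4 m⁴; J_BC = π(0.325)⁴/32 = 1.10×10^-3 m⁴; J_CD = π(0.262)⁴/32 = 4.63×10^-4 m⁴.
θ = (T/G)·Σ L_i/J_i = (66600/39.6×10⁹)·(3.63/5.61×10^-4 + 2.31/1.10×10^-3 + 2.94/4.63×10^-4) = 0.02511 rad.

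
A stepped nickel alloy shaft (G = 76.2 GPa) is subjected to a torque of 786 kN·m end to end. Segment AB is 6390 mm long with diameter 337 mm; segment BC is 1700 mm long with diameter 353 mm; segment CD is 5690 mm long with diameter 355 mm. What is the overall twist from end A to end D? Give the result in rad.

J_AB = π(0.337)⁴/32 = 1.27×10^-3 m⁴; J_BC = π(0.353)⁴/32 = 1.52×10^-3 m⁴; J_CD = π(0.355)⁴/32 = 1.56×10^-3 m⁴.
θ = (T/G)·Σ L_i/J_i = (786000/76.2×10⁹)·(6.39/1.27×10^-3 + 1.70/1.52×10^-3 + 5.69/1.56×10^-3) = 0.1012 rad.

0.101 rad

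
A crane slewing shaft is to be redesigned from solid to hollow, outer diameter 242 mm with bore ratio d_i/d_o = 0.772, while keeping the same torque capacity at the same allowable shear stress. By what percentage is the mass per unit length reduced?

45.9 %

Equal τ_max and T ⇒ the solid shaft needs d_s³ = d_o³(1−k⁴), so d_s = 242·(1−0.772⁴)^(1/3) = 209.1 mm.
Area ratio A_h/A_s = d_o²(1−k²)/d_s² = (1−k²)/(1−k⁴)^(2/3) = 0.5413.
Mass saving = 1 − 0.5413 = 45.9 %.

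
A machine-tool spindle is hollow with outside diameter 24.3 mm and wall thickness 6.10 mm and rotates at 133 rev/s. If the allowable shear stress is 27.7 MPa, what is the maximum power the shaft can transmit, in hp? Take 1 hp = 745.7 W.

J = π(d_o⁴ − d_i⁴)/32 = π(0.0243⁴ − 0.0121⁴)/32 = 3.213×10^-8 m⁴.
T_max = τ_allow·J/r = 2.77×10^7 × 3.213×10^-8 / 0.0122 = 73.24 N·m.
ω = 2π·133 = 835.7 rad/s, so P_max = T_max·ω = 6.121×10^4 W.

82.1 hp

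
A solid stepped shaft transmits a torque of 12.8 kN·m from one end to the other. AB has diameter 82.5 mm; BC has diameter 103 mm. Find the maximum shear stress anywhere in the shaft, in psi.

Under the same torque, τ_max = 16T/(πd³) is largest where d is smallest — segment AB (d = 82.5 mm).
τ_max = 16·12800/(π·(0.0825)³) = 1.161×10^8 Pa.

16800 psi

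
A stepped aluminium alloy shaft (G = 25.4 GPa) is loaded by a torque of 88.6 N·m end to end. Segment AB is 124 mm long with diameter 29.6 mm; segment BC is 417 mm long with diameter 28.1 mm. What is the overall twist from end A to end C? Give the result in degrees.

1.69°

J_AB = π(0.0296)⁴/32 = 7.54×10^-8 m⁴; J_BC = π(0.0281)⁴/32 = 6.12×10^-8 m⁴.
θ = (T/G)·Σ L_i/J_i = (88.60/25.4×10⁹)·(0.124/7.54×10^-8 + 0.417/6.12×10^-8) = 0.02950 rad.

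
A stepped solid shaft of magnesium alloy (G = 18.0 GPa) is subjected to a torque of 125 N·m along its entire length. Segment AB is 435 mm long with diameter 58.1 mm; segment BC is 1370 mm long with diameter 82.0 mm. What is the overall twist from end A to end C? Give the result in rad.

0.00484 rad

J_AB = π(0.0581)⁴/32 = 1.12×10^-6 m⁴; J_BC = π(0.0820)⁴/32 = 4.44×10^-6 m⁴.
θ = (T/G)·Σ L_i/J_i = (125.0/18.0×10⁹)·(0.435/1.12×10^-6 + 1.37/4.44×10^-6) = 4.844×10^-3 rad.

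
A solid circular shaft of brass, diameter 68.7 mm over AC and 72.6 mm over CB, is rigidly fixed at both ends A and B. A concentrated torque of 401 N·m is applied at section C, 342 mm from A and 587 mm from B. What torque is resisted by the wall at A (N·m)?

232 N·m

Compatibility: T_A·a/J_AC = T_B·b/J_CB with T_A + T_B = T₀.
J_AC = 2.19×10^-6 m⁴, J_CB = 2.73×10^-6 m⁴, so T_A = T₀·(J_AC/a)/((J_AC/a)+(J_CB/b)) = 232.2 N·m, T_B = 168.8 N·m.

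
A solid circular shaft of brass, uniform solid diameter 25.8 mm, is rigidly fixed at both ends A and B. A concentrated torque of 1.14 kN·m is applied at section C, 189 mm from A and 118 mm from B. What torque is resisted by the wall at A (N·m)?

438 N·m

With uniform GJ and both ends fixed, compatibility θ_AC = θ_CB gives T_A·a = T_B·b, together with T_A + T_B = T₀.
T_A = T₀·b/(a+b) = 1140·118/307.0 = 438.2 N·m; T_B = 701.8 N·m.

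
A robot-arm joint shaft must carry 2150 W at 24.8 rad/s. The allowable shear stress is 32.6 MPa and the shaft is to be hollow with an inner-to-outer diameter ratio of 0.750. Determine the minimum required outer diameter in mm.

27.1 mm

ω = 24.8 rad/s, so T = P/ω = 2150 / 24.80 = 86.69 N·m.
For a hollow shaft with d_i/d_o = 0.750: τ_max = 16T/(π d_o³ (1−k⁴)), so d_o = [16T/(π τ_allow (1−k⁴))]^(1/3) = [16·86.69/(π·3.26×10^7·0.6836)]^(1/3) = 0.02706 m.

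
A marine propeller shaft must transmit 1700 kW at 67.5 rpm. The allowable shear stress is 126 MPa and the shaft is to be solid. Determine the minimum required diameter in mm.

ω = 2π·67.5/60 = 7.069 rad/s, so T = P/ω = 1700×10³ / 7.069 = 240500 N·m.
For a solid shaft τ_max = 16T/(πd³), so d = (16T/(π τ_allow))^(1/3) = (16·240500/(π·1.26×10^8))^(1/3) = 0.2134 m.

213 mm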